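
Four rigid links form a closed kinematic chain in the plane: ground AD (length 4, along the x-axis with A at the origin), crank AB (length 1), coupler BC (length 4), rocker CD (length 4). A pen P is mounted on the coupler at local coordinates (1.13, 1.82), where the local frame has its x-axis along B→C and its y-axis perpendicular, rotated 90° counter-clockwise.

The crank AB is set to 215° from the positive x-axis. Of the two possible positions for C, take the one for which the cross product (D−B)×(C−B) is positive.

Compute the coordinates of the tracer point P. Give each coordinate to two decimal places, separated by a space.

A=(0,0), D=(4.00,0)
B = A + 1.00·(cos215°, sin215°) = (-0.8192, -0.5736)
|BD| = 4.8532
circle(B,4.00) ∩ circle(D,4.00): a=2.4266, h=3.1799
  candidates: C₊=(1.2146,2.8708) cross=15.433; C₋=(1.9662,-3.4444) cross=-15.433
  mode + wants cross > 0 → take C=(1.2146,2.8708) (cross=15.433)
ex = (C−B)/|BC| = (0.5084,0.8611); ey = (-0.8611,0.5084)
P = B + 1.13·ex + 1.82·ey = (-1.8118,1.3248)

-1.81 1.32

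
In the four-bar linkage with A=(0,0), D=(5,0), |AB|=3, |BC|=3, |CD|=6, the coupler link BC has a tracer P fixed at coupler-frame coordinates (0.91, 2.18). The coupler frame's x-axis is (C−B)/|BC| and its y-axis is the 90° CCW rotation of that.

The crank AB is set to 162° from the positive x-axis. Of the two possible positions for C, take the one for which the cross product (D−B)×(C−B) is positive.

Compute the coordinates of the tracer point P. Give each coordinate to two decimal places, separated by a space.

-3.35 3.24

A=(0,0), D=(5.00,0)
B = A + 3.00·(cos162°, sin162°) = (-2.8532, 0.9271)
|BD| = 7.9077
circle(B,3.00) ∩ circle(D,6.00): a=2.2467, h=1.9881
  candidates: C₊=(-0.3889,2.6381) cross=15.721; C₋=(-0.8551,-1.3107) cross=-15.721
  mode + wants cross > 0 → take C=(-0.3889,2.6381) (cross=15.721)
ex = (C−B)/|BC| = (0.8214,0.5703); ey = (-0.5703,0.8214)
P = B + 0.91·ex + 2.18·ey = (-3.3490,3.2367)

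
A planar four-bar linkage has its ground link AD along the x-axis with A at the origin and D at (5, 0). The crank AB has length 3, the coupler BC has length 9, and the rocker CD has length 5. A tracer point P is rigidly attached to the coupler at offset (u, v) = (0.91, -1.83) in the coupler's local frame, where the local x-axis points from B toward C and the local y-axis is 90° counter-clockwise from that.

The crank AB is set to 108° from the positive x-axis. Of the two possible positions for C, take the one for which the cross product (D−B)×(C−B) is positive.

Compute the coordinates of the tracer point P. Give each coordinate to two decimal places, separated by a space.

0.21 1.15

A=(0,0), D=(5.00,0)
B = A + 3.00·(cos108°, sin108°) = (-0.9271, 2.8532)
|BD| = 6.5780
circle(B,9.00) ∩ circle(D,5.00): a=7.5456, h=4.9055
  candidates: C₊=(7.9995,4.0003) cross=32.268; C₋=(3.7441,-4.8397) cross=-32.268
  mode + wants cross > 0 → take C=(7.9995,4.0003) (cross=32.268)
ex = (C−B)/|BC| = (0.9918,0.1275); ey = (-0.1275,0.9918)
P = B + 0.91·ex + -1.83·ey = (0.2088,1.1541)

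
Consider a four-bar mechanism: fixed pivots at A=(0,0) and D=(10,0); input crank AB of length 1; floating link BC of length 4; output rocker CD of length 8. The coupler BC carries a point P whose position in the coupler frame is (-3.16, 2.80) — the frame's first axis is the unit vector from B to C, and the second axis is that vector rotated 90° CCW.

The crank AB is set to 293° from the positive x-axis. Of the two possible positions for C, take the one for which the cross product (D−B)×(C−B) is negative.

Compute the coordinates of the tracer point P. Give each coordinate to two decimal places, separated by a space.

0.41 3.30

A=(0,0), D=(10.00,0)
B = A + 1.00·(cos293°, sin293°) = (0.3907, -0.9205)
|BD| = 9.6533
circle(B,4.00) ∩ circle(D,8.00): a=2.3404, h=3.2438
  candidates: C₊=(2.4112,2.5317) cross=31.314; C₋=(3.0298,-3.9264) cross=-31.314
  mode - wants cross < 0 → take C=(3.0298,-3.9264) (cross=-31.314)
ex = (C−B)/|BC| = (0.6598,-0.7515); ey = (0.7515,0.6598)
P = B + -3.16·ex + 2.80·ey = (0.4100,3.3015)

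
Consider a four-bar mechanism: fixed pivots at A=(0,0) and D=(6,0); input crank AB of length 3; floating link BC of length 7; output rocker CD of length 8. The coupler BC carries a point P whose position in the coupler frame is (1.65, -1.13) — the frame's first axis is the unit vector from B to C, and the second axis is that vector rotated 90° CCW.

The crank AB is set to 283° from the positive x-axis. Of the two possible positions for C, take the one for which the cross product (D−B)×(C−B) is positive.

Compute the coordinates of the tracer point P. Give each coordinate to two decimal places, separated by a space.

1.38 -1.05

A=(0,0), D=(6.00,0)
B = A + 3.00·(cos283°, sin283°) = (0.6749, -2.9231)
|BD| = 6.0747
circle(B,7.00) ∩ circle(D,8.00): a=1.8027, h=6.7639
  candidates: C₊=(-0.9996,3.8737) cross=41.088; C₋=(5.5099,-7.9850) cross=-41.088
  mode + wants cross > 0 → take C=(-0.9996,3.8737) (cross=41.088)
ex = (C−B)/|BC| = (-0.2392,0.9710); ey = (-0.9710,-0.2392)
P = B + 1.65·ex + -1.13·ey = (1.3773,-1.0507)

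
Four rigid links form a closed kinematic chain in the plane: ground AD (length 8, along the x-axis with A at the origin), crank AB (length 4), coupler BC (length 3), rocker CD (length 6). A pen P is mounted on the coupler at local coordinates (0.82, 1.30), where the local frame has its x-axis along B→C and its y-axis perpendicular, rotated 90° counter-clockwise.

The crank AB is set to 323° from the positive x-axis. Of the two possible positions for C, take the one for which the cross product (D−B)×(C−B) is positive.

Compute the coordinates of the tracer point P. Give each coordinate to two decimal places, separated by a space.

A=(0,0), D=(8.00,0)
B = A + 4.00·(cos323°, sin323°) = (3.1945, -2.4073)
|BD| = 5.3747
circle(B,3.00) ∩ circle(D,6.00): a=0.1756, h=2.9949
  candidates: C₊=(2.0102,0.3490) cross=16.096; C₋=(4.6929,-5.0063) cross=-16.096
  mode + wants cross > 0 → take C=(2.0102,0.3490) (cross=16.096)
ex = (C−B)/|BC| = (-0.3948,0.9188); ey = (-0.9188,-0.3948)
P = B + 0.82·ex + 1.30·ey = (1.6764,-2.1671)

1.68 -2.17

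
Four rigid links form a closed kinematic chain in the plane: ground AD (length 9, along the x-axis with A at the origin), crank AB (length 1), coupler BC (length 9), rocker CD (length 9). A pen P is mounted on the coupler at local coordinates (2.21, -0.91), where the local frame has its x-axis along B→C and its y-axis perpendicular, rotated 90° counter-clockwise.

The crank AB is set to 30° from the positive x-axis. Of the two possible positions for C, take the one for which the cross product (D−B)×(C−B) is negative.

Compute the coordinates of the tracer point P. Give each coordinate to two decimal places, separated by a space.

A=(0,0), D=(9.00,0)
B = A + 1.00·(cos30°, sin30°) = (0.8660, 0.5000)
|BD| = 8.1493
circle(B,9.00) ∩ circle(D,9.00): a=4.0747, h=8.0248
  candidates: C₊=(5.4254,8.2597) cross=65.397; C₋=(4.4407,-7.7597) cross=-65.397
  mode - wants cross < 0 → take C=(4.4407,-7.7597) (cross=-65.397)
ex = (C−B)/|BC| = (0.3972,-0.9177); ey = (0.9177,0.3972)
P = B + 2.21·ex + -0.91·ey = (0.9087,-1.8896)

0.91 -1.89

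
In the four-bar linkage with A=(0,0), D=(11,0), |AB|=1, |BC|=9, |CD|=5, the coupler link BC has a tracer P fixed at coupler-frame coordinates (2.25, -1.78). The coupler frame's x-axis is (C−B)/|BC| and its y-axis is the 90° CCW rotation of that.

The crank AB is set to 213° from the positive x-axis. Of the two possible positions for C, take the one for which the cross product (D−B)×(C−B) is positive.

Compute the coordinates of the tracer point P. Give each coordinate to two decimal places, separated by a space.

A=(0,0), D=(11.00,0)
B = A + 1.00·(cos213°, sin213°) = (-0.8387, -0.5446)
|BD| = 11.8512
circle(B,9.00) ∩ circle(D,5.00): a=8.2882, h=3.5079
  candidates: C₊=(7.2796,3.3404) cross=41.573; C₋=(7.6020,-3.6679) cross=-41.573
  mode + wants cross > 0 → take C=(7.2796,3.3404) (cross=41.573)
ex = (C−B)/|BC| = (0.9020,0.4317); ey = (-0.4317,0.9020)
P = B + 2.25·ex + -1.78·ey = (1.9593,-1.1790)

1.96 -1.18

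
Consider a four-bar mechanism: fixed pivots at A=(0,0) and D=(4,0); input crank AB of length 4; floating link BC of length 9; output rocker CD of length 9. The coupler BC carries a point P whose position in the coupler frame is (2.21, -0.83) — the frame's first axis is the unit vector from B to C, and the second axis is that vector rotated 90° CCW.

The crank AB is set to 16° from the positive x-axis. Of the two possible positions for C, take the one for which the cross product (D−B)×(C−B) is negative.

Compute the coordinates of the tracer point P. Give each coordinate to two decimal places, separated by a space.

1.51 1.47

A=(0,0), D=(4.00,0)
B = A + 4.00·(cos16°, sin16°) = (3.8450, 1.1025)
|BD| = 1.1134
circle(B,9.00) ∩ circle(D,9.00): a=0.5567, h=8.9828
  candidates: C₊=(12.8179,1.8014) cross=10.001; C₋=(-4.9728,-0.6989) cross=-10.001
  mode - wants cross < 0 → take C=(-4.9728,-0.6989) (cross=-10.001)
ex = (C−B)/|BC| = (-0.9798,-0.2002); ey = (0.2002,-0.9798)
P = B + 2.21·ex + -0.83·ey = (1.5136,1.4734)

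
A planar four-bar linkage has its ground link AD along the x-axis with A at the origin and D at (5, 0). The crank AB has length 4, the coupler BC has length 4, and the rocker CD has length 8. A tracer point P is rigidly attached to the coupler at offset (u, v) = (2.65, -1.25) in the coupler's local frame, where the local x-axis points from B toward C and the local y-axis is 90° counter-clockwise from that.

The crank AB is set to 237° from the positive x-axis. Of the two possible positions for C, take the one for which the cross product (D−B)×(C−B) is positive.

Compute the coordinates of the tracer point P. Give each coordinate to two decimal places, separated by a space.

-1.48 -0.51

A=(0,0), D=(5.00,0)
B = A + 4.00·(cos237°, sin237°) = (-2.1786, -3.3547)
|BD| = 7.9237
circle(B,4.00) ∩ circle(D,8.00): a=0.9330, h=3.8897
  candidates: C₊=(-2.9801,0.5642) cross=30.821; C₋=(0.3135,-6.4836) cross=-30.821
  mode + wants cross > 0 → take C=(-2.9801,0.5642) (cross=30.821)
ex = (C−B)/|BC| = (-0.2004,0.9797); ey = (-0.9797,-0.2004)
P = B + 2.65·ex + -1.25·ey = (-1.4849,-0.5080)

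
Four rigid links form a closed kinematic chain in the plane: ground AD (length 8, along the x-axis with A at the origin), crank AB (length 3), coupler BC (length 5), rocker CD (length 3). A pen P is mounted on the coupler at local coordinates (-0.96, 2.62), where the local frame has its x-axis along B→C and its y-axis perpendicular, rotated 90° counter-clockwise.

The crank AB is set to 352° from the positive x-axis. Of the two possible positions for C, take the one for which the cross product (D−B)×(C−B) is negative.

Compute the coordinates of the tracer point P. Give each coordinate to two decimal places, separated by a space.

A=(0,0), D=(8.00,0)
B = A + 3.00·(cos352°, sin352°) = (2.9708, -0.4175)
|BD| = 5.0465
circle(B,5.00) ∩ circle(D,3.00): a=4.1085, h=2.8496
  candidates: C₊=(6.8295,2.7622) cross=14.380; C₋=(7.3010,-2.9174) cross=-14.380
  mode - wants cross < 0 → take C=(7.3010,-2.9174) (cross=-14.380)
ex = (C−B)/|BC| = (0.8660,-0.5000); ey = (0.5000,0.8660)
P = B + -0.96·ex + 2.62·ey = (3.4494,2.3315)

3.45 2.33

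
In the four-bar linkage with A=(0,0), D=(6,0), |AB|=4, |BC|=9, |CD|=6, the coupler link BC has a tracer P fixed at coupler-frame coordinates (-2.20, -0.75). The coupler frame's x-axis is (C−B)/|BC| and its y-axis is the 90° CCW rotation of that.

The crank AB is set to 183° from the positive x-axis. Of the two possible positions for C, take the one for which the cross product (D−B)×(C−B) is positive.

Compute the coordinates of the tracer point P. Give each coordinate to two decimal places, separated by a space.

-5.28 -2.14

A=(0,0), D=(6.00,0)
B = A + 4.00·(cos183°, sin183°) = (-3.9945, -0.2093)
|BD| = 9.9967
circle(B,9.00) ∩ circle(D,6.00): a=7.2491, h=5.3339
  candidates: C₊=(3.1413,5.2752) cross=53.322; C₋=(3.3647,-5.3903) cross=-53.322
  mode + wants cross > 0 → take C=(3.1413,5.2752) (cross=53.322)
ex = (C−B)/|BC| = (0.7929,0.6094); ey = (-0.6094,0.7929)
P = B + -2.20·ex + -0.75·ey = (-5.2818,-2.1447)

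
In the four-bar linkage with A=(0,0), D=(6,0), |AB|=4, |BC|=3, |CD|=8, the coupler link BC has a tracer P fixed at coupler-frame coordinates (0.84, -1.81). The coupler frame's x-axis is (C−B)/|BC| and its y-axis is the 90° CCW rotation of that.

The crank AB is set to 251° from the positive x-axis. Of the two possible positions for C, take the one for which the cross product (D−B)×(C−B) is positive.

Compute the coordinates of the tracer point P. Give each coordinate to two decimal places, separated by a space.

0.28 -2.57

A=(0,0), D=(6.00,0)
B = A + 4.00·(cos251°, sin251°) = (-1.3023, -3.7821)
|BD| = 8.2236
circle(B,3.00) ∩ circle(D,8.00): a=0.7677, h=2.9001
  candidates: C₊=(-1.9543,-0.8538) cross=23.849; C₋=(0.7132,-6.0042) cross=-23.849
  mode + wants cross > 0 → take C=(-1.9543,-0.8538) (cross=23.849)
ex = (C−B)/|BC| = (-0.2173,0.9761); ey = (-0.9761,-0.2173)
P = B + 0.84·ex + -1.81·ey = (0.2819,-2.5688)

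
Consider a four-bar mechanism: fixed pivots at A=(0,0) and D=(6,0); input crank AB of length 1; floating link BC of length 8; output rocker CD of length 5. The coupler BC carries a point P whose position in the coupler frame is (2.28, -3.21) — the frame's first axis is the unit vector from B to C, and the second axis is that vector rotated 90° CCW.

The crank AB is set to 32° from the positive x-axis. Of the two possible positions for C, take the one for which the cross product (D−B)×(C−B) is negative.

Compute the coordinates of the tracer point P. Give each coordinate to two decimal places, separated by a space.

A=(0,0), D=(6.00,0)
B = A + 1.00·(cos32°, sin32°) = (0.8480, 0.5299)
|BD| = 5.1791
circle(B,8.00) ∩ circle(D,5.00): a=6.3547, h=4.8598
  candidates: C₊=(7.6666,4.7141) cross=25.170; C₋=(6.6721,-4.9546) cross=-25.170
  mode - wants cross < 0 → take C=(6.6721,-4.9546) (cross=-25.170)
ex = (C−B)/|BC| = (0.7280,-0.6856); ey = (0.6856,0.7280)
P = B + 2.28·ex + -3.21·ey = (0.3072,-3.3701)

0.31 -3.37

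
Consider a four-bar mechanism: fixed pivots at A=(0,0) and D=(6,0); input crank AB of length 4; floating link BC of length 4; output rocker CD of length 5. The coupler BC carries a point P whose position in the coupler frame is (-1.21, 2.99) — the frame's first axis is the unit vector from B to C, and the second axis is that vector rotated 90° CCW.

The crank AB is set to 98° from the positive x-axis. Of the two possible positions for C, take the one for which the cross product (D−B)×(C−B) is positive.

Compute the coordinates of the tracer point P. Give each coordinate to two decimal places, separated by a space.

A=(0,0), D=(6.00,0)
B = A + 4.00·(cos98°, sin98°) = (-0.5567, 3.9611)
|BD| = 7.6603
circle(B,4.00) ∩ circle(D,5.00): a=3.2427, h=2.3420
  candidates: C₊=(3.4299,4.2889) cross=17.940; C₋=(1.0078,0.2797) cross=-17.940
  mode + wants cross > 0 → take C=(3.4299,4.2889) (cross=17.940)
ex = (C−B)/|BC| = (0.9966,0.0819); ey = (-0.0819,0.9966)
P = B + -1.21·ex + 2.99·ey = (-2.0076,6.8419)

-2.01 6.84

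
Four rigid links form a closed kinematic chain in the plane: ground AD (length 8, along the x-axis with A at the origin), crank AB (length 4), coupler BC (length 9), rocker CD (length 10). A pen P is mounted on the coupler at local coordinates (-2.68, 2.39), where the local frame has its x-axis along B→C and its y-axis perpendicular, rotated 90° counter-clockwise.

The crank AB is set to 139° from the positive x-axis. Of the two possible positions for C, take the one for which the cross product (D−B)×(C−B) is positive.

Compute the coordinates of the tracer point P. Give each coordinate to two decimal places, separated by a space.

-6.61 2.47

A=(0,0), D=(8.00,0)
B = A + 4.00·(cos139°, sin139°) = (-3.0188, 2.6242)
|BD| = 11.3270
circle(B,9.00) ∩ circle(D,10.00): a=4.8248, h=7.5974
  candidates: C₊=(3.4349,8.8972) cross=86.056; C₋=(-0.0855,-5.8843) cross=-86.056
  mode + wants cross > 0 → take C=(3.4349,8.8972) (cross=86.056)
ex = (C−B)/|BC| = (0.7171,0.6970); ey = (-0.6970,0.7171)
P = B + -2.68·ex + 2.39·ey = (-6.6064,2.4701)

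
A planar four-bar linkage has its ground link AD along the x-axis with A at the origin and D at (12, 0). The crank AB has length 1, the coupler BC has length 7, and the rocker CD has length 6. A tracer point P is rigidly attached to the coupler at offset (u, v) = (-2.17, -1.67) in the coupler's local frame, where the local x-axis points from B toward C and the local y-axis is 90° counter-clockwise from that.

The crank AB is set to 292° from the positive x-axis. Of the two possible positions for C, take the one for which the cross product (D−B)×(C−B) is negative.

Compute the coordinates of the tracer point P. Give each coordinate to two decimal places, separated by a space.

A=(0,0), D=(12.00,0)
B = A + 1.00·(cos292°, sin292°) = (0.3746, -0.9272)
|BD| = 11.6623
circle(B,7.00) ∩ circle(D,6.00): a=6.3885, h=2.8613
  candidates: C₊=(6.5154,2.4330) cross=33.369; C₋=(6.9704,-3.2715) cross=-33.369
  mode - wants cross < 0 → take C=(6.9704,-3.2715) (cross=-33.369)
ex = (C−B)/|BC| = (0.9423,-0.3349); ey = (0.3349,0.9423)
P = B + -2.17·ex + -1.67·ey = (-2.2294,-1.7740)

-2.23 -1.77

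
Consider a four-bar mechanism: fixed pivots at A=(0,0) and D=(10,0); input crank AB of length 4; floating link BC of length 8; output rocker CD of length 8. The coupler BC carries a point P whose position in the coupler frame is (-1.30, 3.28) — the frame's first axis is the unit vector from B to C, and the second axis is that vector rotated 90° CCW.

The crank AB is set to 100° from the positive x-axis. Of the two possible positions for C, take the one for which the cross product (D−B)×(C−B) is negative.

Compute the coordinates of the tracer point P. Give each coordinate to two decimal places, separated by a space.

A=(0,0), D=(10.00,0)
B = A + 4.00·(cos100°, sin100°) = (-0.6946, 3.9392)
|BD| = 11.3970
circle(B,8.00) ∩ circle(D,8.00): a=5.6985, h=5.6149
  candidates: C₊=(6.5934,7.2385) cross=63.993; C₋=(2.7120,-3.2992) cross=-63.993
  mode - wants cross < 0 → take C=(2.7120,-3.2992) (cross=-63.993)
ex = (C−B)/|BC| = (0.4258,-0.9048); ey = (0.9048,0.4258)
P = B + -1.30·ex + 3.28·ey = (1.7196,6.5122)

1.72 6.51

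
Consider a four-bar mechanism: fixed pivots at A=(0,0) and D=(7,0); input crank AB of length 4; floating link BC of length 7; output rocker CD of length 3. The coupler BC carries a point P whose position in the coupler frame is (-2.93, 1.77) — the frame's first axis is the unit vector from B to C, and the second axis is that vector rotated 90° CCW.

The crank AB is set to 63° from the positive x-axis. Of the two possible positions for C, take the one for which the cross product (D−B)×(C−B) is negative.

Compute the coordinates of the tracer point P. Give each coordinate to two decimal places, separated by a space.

A=(0,0), D=(7.00,0)
B = A + 4.00·(cos63°, sin63°) = (1.8160, 3.5640)
|BD| = 6.2910
circle(B,7.00) ∩ circle(D,3.00): a=6.3246, h=2.9998
  candidates: C₊=(8.7272,2.4529) cross=18.872; C₋=(5.3283,-2.4910) cross=-18.872
  mode - wants cross < 0 → take C=(5.3283,-2.4910) (cross=-18.872)
ex = (C−B)/|BC| = (0.5018,-0.8650); ey = (0.8650,0.5018)
P = B + -2.93·ex + 1.77·ey = (1.8769,6.9866)

1.88 6.99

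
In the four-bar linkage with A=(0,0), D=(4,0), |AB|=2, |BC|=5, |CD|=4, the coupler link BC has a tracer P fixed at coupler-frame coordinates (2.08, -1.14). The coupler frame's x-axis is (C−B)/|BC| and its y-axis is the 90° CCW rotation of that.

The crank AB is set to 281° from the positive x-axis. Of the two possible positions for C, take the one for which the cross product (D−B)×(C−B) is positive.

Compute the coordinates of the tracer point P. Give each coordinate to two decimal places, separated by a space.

A=(0,0), D=(4.00,0)
B = A + 2.00·(cos281°, sin281°) = (0.3816, -1.9633)
|BD| = 4.1167
circle(B,5.00) ∩ circle(D,4.00): a=3.1515, h=3.8818
  candidates: C₊=(1.3004,2.9516) cross=15.980; C₋=(5.0028,-3.8722) cross=-15.980
  mode + wants cross > 0 → take C=(1.3004,2.9516) (cross=15.980)
ex = (C−B)/|BC| = (0.1838,0.9830); ey = (-0.9830,0.1838)
P = B + 2.08·ex + -1.14·ey = (1.8844,-0.1281)

1.88 -0.13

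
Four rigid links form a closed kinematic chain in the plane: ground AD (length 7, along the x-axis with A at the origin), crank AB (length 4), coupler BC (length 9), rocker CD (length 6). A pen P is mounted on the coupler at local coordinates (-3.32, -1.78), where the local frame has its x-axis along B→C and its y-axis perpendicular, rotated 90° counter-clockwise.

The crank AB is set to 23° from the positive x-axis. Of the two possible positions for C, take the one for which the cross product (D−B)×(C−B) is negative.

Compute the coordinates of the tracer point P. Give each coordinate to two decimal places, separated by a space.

A=(0,0), D=(7.00,0)
B = A + 4.00·(cos23°, sin23°) = (3.6820, 1.5629)
|BD| = 3.6677
circle(B,9.00) ∩ circle(D,6.00): a=7.9685, h=4.1836
  candidates: C₊=(12.6736,1.9520) cross=15.344; C₋=(9.1080,-5.6175) cross=-15.344
  mode - wants cross < 0 → take C=(9.1080,-5.6175) (cross=-15.344)
ex = (C−B)/|BC| = (0.6029,-0.7978); ey = (0.7978,0.6029)
P = B + -3.32·ex + -1.78·ey = (0.2603,3.1386)

0.26 3.14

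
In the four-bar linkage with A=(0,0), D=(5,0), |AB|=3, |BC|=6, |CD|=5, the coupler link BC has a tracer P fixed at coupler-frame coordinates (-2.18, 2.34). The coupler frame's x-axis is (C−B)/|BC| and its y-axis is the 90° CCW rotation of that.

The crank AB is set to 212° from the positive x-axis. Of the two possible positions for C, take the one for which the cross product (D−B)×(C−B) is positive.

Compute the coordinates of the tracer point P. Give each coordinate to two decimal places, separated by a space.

-5.73 -1.88

A=(0,0), D=(5.00,0)
B = A + 3.00·(cos212°, sin212°) = (-2.5441, -1.5898)
|BD| = 7.7098
circle(B,6.00) ∩ circle(D,5.00): a=4.5683, h=3.8898
  candidates: C₊=(1.1239,3.1585) cross=29.990; C₋=(2.7281,-4.4540) cross=-29.990
  mode + wants cross > 0 → take C=(1.1239,3.1585) (cross=29.990)
ex = (C−B)/|BC| = (0.6113,0.7914); ey = (-0.7914,0.6113)
P = B + -2.18·ex + 2.34·ey = (-5.7287,-1.8844)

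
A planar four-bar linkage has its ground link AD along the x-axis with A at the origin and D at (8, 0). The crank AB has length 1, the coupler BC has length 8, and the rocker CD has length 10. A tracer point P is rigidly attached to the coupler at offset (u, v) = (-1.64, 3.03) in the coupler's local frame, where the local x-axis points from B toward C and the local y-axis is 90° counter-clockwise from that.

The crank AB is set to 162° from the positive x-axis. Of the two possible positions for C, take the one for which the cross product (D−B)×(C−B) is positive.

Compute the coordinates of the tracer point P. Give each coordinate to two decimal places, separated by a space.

-4.36 -0.20

A=(0,0), D=(8.00,0)
B = A + 1.00·(cos162°, sin162°) = (-0.9511, 0.3090)
|BD| = 8.9564
circle(B,8.00) ∩ circle(D,10.00): a=2.4685, h=7.6096
  candidates: C₊=(1.7785,7.8290) cross=68.155; C₋=(1.2534,-7.3813) cross=-68.155
  mode + wants cross > 0 → take C=(1.7785,7.8290) (cross=68.155)
ex = (C−B)/|BC| = (0.3412,0.9400); ey = (-0.9400,0.3412)
P = B + -1.64·ex + 3.03·ey = (-4.3588,-0.1988)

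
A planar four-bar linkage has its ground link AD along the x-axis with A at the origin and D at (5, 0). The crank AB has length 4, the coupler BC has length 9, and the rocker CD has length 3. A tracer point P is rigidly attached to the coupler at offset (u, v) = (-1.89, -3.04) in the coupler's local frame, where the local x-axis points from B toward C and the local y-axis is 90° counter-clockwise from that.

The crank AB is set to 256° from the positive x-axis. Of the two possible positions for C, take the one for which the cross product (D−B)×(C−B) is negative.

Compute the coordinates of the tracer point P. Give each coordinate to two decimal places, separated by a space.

A=(0,0), D=(5.00,0)
B = A + 4.00·(cos256°, sin256°) = (-0.9677, -3.8812)
|BD| = 7.1188
circle(B,9.00) ∩ circle(D,3.00): a=8.6164, h=2.5994
  candidates: C₊=(4.8383,2.9956) cross=18.505; C₋=(7.6727,-1.3626) cross=-18.505
  mode - wants cross < 0 → take C=(7.6727,-1.3626) (cross=-18.505)
ex = (C−B)/|BC| = (0.9600,0.2798); ey = (-0.2798,0.9600)
P = B + -1.89·ex + -3.04·ey = (-1.9314,-7.3286)

-1.93 -7.33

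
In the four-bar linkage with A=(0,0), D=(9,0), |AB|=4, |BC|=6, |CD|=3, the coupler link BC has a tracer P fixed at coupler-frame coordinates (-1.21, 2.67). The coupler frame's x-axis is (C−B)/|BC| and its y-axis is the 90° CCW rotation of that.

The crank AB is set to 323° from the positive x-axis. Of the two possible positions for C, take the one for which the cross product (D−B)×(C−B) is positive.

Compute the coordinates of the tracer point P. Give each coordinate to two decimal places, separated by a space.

A=(0,0), D=(9.00,0)
B = A + 4.00·(cos323°, sin323°) = (3.1945, -2.4073)
|BD| = 6.2848
circle(B,6.00) ∩ circle(D,3.00): a=5.2904, h=2.8304
  candidates: C₊=(6.9974,2.2337) cross=17.789; C₋=(9.1656,-2.9954) cross=-17.789
  mode + wants cross > 0 → take C=(6.9974,2.2337) (cross=17.789)
ex = (C−B)/|BC| = (0.6338,0.7735); ey = (-0.7735,0.6338)
P = B + -1.21·ex + 2.67·ey = (0.3624,-1.6509)

0.36 -1.65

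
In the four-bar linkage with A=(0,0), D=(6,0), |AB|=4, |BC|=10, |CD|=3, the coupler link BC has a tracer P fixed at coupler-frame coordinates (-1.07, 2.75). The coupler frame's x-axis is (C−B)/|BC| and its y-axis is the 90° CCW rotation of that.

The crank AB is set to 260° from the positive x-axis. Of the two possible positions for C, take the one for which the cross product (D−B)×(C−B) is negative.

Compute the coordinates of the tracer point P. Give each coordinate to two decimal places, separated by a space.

A=(0,0), D=(6.00,0)
B = A + 4.00·(cos260°, sin260°) = (-0.6946, -3.9392)
|BD| = 7.7676
circle(B,10.00) ∩ circle(D,3.00): a=9.7415, h=2.2591
  candidates: C₊=(6.5555,2.9481) cross=17.548; C₋=(8.8469,-0.9460) cross=-17.548
  mode - wants cross < 0 → take C=(8.8469,-0.9460) (cross=-17.548)
ex = (C−B)/|BC| = (0.9542,0.2993); ey = (-0.2993,0.9542)
P = B + -1.07·ex + 2.75·ey = (-2.5387,-1.6356)

-2.54 -1.64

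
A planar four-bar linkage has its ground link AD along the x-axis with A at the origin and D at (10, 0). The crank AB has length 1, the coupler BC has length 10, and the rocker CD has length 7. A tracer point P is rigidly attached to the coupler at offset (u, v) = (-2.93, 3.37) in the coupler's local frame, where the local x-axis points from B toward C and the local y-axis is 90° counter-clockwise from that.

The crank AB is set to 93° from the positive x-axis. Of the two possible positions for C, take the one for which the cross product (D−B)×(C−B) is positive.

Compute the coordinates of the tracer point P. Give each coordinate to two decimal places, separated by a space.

-4.39 2.07

A=(0,0), D=(10.00,0)
B = A + 1.00·(cos93°, sin93°) = (-0.0523, 0.9986)
|BD| = 10.1018
circle(B,10.00) ∩ circle(D,7.00): a=7.5752, h=6.5281
  candidates: C₊=(8.1311,6.7459) cross=65.946; C₋=(6.8404,-6.2464) cross=-65.946
  mode + wants cross > 0 → take C=(8.1311,6.7459) (cross=65.946)
ex = (C−B)/|BC| = (0.8183,0.5747); ey = (-0.5747,0.8183)
P = B + -2.93·ex + 3.37·ey = (-4.3869,2.0725)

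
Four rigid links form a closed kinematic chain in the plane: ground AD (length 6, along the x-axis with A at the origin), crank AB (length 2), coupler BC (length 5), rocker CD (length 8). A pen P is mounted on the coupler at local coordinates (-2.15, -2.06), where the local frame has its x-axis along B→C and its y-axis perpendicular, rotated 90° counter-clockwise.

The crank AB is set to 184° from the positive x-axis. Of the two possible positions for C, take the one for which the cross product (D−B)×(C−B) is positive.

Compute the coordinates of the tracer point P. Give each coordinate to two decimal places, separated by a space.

A=(0,0), D=(6.00,0)
B = A + 2.00·(cos184°, sin184°) = (-1.9951, -0.1395)
|BD| = 7.9963
circle(B,5.00) ∩ circle(D,8.00): a=1.5596, h=4.7506
  candidates: C₊=(-0.5187,4.6375) cross=37.987; C₋=(-0.3529,-4.8621) cross=-37.987
  mode + wants cross > 0 → take C=(-0.5187,4.6375) (cross=37.987)
ex = (C−B)/|BC| = (0.2953,0.9554); ey = (-0.9554,0.2953)
P = B + -2.15·ex + -2.06·ey = (-0.6619,-2.8019)

-0.66 -2.80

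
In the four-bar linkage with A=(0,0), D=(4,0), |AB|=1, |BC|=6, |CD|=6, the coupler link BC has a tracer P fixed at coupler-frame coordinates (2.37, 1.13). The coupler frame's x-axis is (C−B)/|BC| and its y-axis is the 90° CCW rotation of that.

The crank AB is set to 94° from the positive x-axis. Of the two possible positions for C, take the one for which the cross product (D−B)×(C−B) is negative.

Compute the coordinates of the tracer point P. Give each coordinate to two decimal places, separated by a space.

1.33 -1.23

A=(0,0), D=(4.00,0)
B = A + 1.00·(cos94°, sin94°) = (-0.0698, 0.9976)
|BD| = 4.1902
circle(B,6.00) ∩ circle(D,6.00): a=2.0951, h=5.6223
  candidates: C₊=(3.3036,5.9595) cross=23.559; C₋=(0.6266,-4.9619) cross=-23.559
  mode - wants cross < 0 → take C=(0.6266,-4.9619) (cross=-23.559)
ex = (C−B)/|BC| = (0.1161,-0.9932); ey = (0.9932,0.1161)
P = B + 2.37·ex + 1.13·ey = (1.3277,-1.2253)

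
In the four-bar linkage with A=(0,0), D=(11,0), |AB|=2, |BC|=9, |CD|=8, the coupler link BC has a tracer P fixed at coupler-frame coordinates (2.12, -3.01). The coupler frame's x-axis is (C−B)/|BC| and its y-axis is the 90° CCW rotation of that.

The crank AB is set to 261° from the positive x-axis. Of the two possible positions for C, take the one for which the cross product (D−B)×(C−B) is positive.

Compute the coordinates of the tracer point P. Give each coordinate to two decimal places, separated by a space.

3.37 -2.04

A=(0,0), D=(11.00,0)
B = A + 2.00·(cos261°, sin261°) = (-0.3129, -1.9754)
|BD| = 11.4840
circle(B,9.00) ∩ circle(D,8.00): a=6.4822, h=6.2435
  candidates: C₊=(4.9987,5.2901) cross=71.701; C₋=(7.1466,-7.0108) cross=-71.701
  mode + wants cross > 0 → take C=(4.9987,5.2901) (cross=71.701)
ex = (C−B)/|BC| = (0.5902,0.8073); ey = (-0.8073,0.5902)
P = B + 2.12·ex + -3.01·ey = (3.3682,-2.0404)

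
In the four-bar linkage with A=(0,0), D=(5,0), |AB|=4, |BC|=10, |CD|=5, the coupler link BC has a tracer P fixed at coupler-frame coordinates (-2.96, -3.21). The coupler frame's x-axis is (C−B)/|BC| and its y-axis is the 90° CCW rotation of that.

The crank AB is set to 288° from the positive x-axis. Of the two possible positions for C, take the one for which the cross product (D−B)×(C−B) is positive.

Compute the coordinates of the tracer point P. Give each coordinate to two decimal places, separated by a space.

2.52 -7.98

A=(0,0), D=(5.00,0)
B = A + 4.00·(cos288°, sin288°) = (1.2361, -3.8042)
|BD| = 5.3516
circle(B,10.00) ∩ circle(D,5.00): a=9.6831, h=2.4976
  candidates: C₊=(6.2710,4.8358) cross=13.366; C₋=(9.8219,1.3224) cross=-13.366
  mode + wants cross > 0 → take C=(6.2710,4.8358) (cross=13.366)
ex = (C−B)/|BC| = (0.5035,0.8640); ey = (-0.8640,0.5035)
P = B + -2.96·ex + -3.21·ey = (2.5192,-7.9779)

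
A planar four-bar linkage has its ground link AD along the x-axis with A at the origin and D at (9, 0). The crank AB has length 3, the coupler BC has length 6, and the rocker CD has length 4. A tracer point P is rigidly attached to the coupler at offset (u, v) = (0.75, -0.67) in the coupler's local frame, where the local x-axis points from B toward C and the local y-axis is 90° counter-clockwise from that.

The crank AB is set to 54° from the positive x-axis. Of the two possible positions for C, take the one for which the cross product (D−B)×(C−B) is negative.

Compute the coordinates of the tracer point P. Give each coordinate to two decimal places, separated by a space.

A=(0,0), D=(9.00,0)
B = A + 3.00·(cos54°, sin54°) = (1.7634, 2.4271)
|BD| = 7.6328
circle(B,6.00) ∩ circle(D,4.00): a=5.1265, h=3.1175
  candidates: C₊=(7.6151,3.7526) cross=23.795; C₋=(5.6325,-2.1587) cross=-23.795
  mode - wants cross < 0 → take C=(5.6325,-2.1587) (cross=-23.795)
ex = (C−B)/|BC| = (0.6449,-0.7643); ey = (0.7643,0.6449)
P = B + 0.75·ex + -0.67·ey = (1.7349,1.4218)

1.73 1.42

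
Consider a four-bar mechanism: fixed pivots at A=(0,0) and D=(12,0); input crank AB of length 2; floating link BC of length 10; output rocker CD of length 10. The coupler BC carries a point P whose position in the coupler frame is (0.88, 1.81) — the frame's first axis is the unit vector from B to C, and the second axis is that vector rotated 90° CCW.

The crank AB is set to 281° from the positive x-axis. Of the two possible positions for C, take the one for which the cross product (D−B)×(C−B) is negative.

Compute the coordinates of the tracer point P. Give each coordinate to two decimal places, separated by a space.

2.28 -1.28

A=(0,0), D=(12.00,0)
B = A + 2.00·(cos281°, sin281°) = (0.3816, -1.9633)
|BD| = 11.7831
circle(B,10.00) ∩ circle(D,10.00): a=5.8915, h=8.0802
  candidates: C₊=(4.8445,6.9856) cross=95.210; C₋=(7.5371,-8.9489) cross=-95.210
  mode - wants cross < 0 → take C=(7.5371,-8.9489) (cross=-95.210)
ex = (C−B)/|BC| = (0.7155,-0.6986); ey = (0.6986,0.7155)
P = B + 0.88·ex + 1.81·ey = (2.2757,-1.2828)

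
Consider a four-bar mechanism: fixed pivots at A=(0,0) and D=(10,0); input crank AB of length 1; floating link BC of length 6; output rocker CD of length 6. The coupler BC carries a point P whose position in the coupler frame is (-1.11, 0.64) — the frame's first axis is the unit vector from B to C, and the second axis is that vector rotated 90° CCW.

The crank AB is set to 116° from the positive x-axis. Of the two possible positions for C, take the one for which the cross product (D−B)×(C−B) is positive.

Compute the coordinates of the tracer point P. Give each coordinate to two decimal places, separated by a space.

A=(0,0), D=(10.00,0)
B = A + 1.00·(cos116°, sin116°) = (-0.4384, 0.8988)
|BD| = 10.4770
circle(B,6.00) ∩ circle(D,6.00): a=5.2385, h=2.9254
  candidates: C₊=(5.0318,3.3640) cross=30.650; C₋=(4.5298,-2.4652) cross=-30.650
  mode + wants cross > 0 → take C=(5.0318,3.3640) (cross=30.650)
ex = (C−B)/|BC| = (0.9117,0.4109); ey = (-0.4109,0.9117)
P = B + -1.11·ex + 0.64·ey = (-1.7133,1.0262)

-1.71 1.03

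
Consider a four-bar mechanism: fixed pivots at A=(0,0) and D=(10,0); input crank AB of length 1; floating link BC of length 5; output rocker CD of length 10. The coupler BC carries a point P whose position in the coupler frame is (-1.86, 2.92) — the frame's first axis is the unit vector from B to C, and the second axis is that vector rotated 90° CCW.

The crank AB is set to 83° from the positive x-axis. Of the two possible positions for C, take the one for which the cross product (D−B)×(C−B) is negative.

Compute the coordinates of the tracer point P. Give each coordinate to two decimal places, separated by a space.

2.75 3.24

A=(0,0), D=(10.00,0)
B = A + 1.00·(cos83°, sin83°) = (0.1219, 0.9925)
|BD| = 9.9279
circle(B,5.00) ∩ circle(D,10.00): a=1.1867, h=4.8571
  candidates: C₊=(1.7882,5.7067) cross=48.221; C₋=(0.8170,-3.9589) cross=-48.221
  mode - wants cross < 0 → take C=(0.8170,-3.9589) (cross=-48.221)
ex = (C−B)/|BC| = (0.1390,-0.9903); ey = (0.9903,0.1390)
P = B + -1.86·ex + 2.92·ey = (2.7549,3.2404)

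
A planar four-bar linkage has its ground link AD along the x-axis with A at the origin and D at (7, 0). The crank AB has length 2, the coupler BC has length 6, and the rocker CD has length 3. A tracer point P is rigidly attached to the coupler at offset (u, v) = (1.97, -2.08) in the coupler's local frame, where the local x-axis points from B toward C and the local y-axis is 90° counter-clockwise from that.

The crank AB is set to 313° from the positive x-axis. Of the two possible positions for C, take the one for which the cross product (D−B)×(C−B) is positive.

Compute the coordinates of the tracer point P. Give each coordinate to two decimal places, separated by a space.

4.23 -1.60

A=(0,0), D=(7.00,0)
B = A + 2.00·(cos313°, sin313°) = (1.3640, -1.4627)
|BD| = 5.8227
circle(B,6.00) ∩ circle(D,3.00): a=5.2299, h=2.9408
  candidates: C₊=(5.6874,2.6976) cross=17.124; C₋=(7.1649,-2.9955) cross=-17.124
  mode + wants cross > 0 → take C=(5.6874,2.6976) (cross=17.124)
ex = (C−B)/|BC| = (0.7206,0.6934); ey = (-0.6934,0.7206)
P = B + 1.97·ex + -2.08·ey = (4.2258,-1.5955)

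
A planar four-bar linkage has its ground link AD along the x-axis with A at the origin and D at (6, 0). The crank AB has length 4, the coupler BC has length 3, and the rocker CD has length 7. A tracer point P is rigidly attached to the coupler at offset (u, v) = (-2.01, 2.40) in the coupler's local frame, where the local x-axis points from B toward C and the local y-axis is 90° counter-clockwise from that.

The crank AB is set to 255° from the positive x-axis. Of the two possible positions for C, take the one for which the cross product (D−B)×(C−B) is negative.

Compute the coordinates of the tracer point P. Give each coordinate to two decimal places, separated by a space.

-1.54 -0.77

A=(0,0), D=(6.00,0)
B = A + 4.00·(cos255°, sin255°) = (-1.0353, -3.8637)
|BD| = 8.0264
circle(B,3.00) ∩ circle(D,7.00): a=1.5214, h=2.5856
  candidates: C₊=(-0.9463,-0.8650) cross=20.753; C₋=(1.5429,-5.3976) cross=-20.753
  mode - wants cross < 0 → take C=(1.5429,-5.3976) (cross=-20.753)
ex = (C−B)/|BC| = (0.8594,-0.5113); ey = (0.5113,0.8594)
P = B + -2.01·ex + 2.40·ey = (-1.5355,-0.7734)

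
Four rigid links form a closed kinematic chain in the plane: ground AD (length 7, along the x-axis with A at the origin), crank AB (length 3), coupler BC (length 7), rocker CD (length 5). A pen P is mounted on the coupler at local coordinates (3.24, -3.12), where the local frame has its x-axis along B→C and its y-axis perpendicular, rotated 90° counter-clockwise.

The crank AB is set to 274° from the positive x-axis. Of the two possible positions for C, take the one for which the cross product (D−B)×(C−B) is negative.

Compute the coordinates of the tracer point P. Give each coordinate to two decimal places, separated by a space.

A=(0,0), D=(7.00,0)
B = A + 3.00·(cos274°, sin274°) = (0.2093, -2.9927)
|BD| = 7.4209
circle(B,7.00) ∩ circle(D,5.00): a=5.3275, h=4.5407
  candidates: C₊=(3.2532,3.3108) cross=33.696; C₋=(6.9155,-4.9993) cross=-33.696
  mode - wants cross < 0 → take C=(6.9155,-4.9993) (cross=-33.696)
ex = (C−B)/|BC| = (0.9580,-0.2867); ey = (0.2867,0.9580)
P = B + 3.24·ex + -3.12·ey = (2.4189,-6.9105)

2.42 -6.91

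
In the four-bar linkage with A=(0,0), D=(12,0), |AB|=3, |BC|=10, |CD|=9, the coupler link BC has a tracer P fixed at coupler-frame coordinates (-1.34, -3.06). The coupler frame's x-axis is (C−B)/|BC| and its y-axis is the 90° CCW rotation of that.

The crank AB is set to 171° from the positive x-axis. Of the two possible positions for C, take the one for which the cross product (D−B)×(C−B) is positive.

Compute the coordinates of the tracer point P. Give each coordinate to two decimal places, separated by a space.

A=(0,0), D=(12.00,0)
B = A + 3.00·(cos171°, sin171°) = (-2.9631, 0.4693)
|BD| = 14.9704
circle(B,10.00) ∩ circle(D,9.00): a=8.1198, h=5.8369
  candidates: C₊=(5.3357,6.0487) cross=87.380; C₋=(4.9698,-5.6192) cross=-87.380
  mode + wants cross > 0 → take C=(5.3357,6.0487) (cross=87.380)
ex = (C−B)/|BC| = (0.8299,0.5579); ey = (-0.5579,0.8299)
P = B + -1.34·ex + -3.06·ey = (-2.3678,-2.8178)

-2.37 -2.82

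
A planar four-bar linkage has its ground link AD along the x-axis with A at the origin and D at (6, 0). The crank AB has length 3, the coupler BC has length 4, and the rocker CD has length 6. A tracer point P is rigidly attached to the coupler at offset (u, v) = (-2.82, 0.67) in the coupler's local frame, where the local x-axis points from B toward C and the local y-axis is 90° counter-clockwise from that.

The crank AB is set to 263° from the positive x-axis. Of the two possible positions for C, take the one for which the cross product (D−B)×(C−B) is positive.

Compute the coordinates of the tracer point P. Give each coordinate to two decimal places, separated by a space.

A=(0,0), D=(6.00,0)
B = A + 3.00·(cos263°, sin263°) = (-0.3656, -2.9776)
|BD| = 7.0276
circle(B,4.00) ∩ circle(D,6.00): a=2.0908, h=3.4100
  candidates: C₊=(0.0834,0.9971) cross=23.964; C₋=(2.9731,-5.1805) cross=-23.964
  mode + wants cross > 0 → take C=(0.0834,0.9971) (cross=23.964)
ex = (C−B)/|BC| = (0.1123,0.9937); ey = (-0.9937,0.1123)
P = B + -2.82·ex + 0.67·ey = (-1.3479,-5.7046)

-1.35 -5.70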